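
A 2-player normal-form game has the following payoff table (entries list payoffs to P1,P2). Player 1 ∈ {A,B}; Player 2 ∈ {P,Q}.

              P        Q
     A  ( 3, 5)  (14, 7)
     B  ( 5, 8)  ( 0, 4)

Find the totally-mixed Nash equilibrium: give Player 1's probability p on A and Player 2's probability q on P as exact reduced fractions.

P1 indiff ⇒ q·3+(1-q)·14 = q·5+(1-q)·0 ⇒ q(-2) = (1-q)(-14) ⇒ q = 7/8
P2 indiff ⇒ p·5+(1-p)·8 = p·7+(1-p)·4 ⇒ p(-2) = (1-p)(-4) ⇒ p = 2/3

P1 mixes 2/3 on A; P2 mixes 7/8 on P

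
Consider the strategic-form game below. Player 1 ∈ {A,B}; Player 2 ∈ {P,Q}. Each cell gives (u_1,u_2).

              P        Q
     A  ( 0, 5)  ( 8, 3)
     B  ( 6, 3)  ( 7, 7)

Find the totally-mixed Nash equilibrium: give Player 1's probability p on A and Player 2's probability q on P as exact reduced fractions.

(p,q) = (2/3, 1/7)

P1 indiff ⇒ q·0+(1-q)·8 = q·6+(1-q)·7 ⇒ q(-6) = (1-q)(-1) ⇒ q = 1/7
P2 indiff ⇒ p·5+(1-p)·3 = p·3+(1-p)·7 ⇒ p(2) = (1-p)(4) ⇒ p = 2/3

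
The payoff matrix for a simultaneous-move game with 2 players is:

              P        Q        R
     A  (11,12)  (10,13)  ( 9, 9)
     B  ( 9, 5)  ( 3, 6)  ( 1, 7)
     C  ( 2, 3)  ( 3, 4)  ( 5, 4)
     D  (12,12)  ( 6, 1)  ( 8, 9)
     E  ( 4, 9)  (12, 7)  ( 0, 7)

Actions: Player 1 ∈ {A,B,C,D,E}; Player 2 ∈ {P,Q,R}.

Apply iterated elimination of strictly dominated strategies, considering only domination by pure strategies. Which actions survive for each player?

IESDS → P1:{A,D,E} P2:{P,Q}

P1 drop B (A beats it: P:11>9 Q:10>3 R:9>1)
P1 drop C (A beats it: P:11>2 Q:10>3 R:9>5)
P2 drop R (P beats it: A:12>9 D:12>9 E:9>7)
P1→{A,D,E} P2→{P,Q}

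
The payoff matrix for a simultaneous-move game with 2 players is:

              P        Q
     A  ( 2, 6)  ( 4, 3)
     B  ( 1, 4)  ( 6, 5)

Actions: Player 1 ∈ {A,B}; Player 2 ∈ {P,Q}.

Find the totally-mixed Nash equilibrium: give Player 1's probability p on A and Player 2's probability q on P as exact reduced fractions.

P1 indiff ⇒ q·2+(1-q)·4 = q·1+(1-q)·6 ⇒ q(1) = (1-q)(2) ⇒ q = 2/3
P2 indiff ⇒ p·6+(1-p)·4 = p·3+(1-p)·5 ⇒ p(3) = (1-p)(1) ⇒ p = 1/4

(p,q) = (1/4, 2/3)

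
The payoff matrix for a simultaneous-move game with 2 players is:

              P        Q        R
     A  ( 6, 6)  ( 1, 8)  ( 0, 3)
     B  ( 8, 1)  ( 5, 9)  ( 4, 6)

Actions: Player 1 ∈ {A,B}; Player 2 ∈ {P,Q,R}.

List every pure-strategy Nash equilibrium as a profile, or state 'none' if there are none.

(A,P): not NE [P1→B gives 8>6; P2→Q gives 8>6]
(A,Q): not NE [P1→B gives 5>1]
(A,R): not NE [P1→B gives 4>0; P2→Q gives 8>3]
(B,P): not NE [P2→Q gives 9>1]
(B,Q): NE
(B,R): not NE [P2→Q gives 9>6]

Nash profiles: (B,Q)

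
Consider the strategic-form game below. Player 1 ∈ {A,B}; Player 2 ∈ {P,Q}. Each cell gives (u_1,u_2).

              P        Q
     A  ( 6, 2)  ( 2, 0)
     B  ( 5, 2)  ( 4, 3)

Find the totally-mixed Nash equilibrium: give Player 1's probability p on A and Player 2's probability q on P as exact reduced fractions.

(p,q) = (1/3, 2/3)

P1 indiff ⇒ q·6+(1-q)·2 = q·5+(1-q)·4 ⇒ q(1) = (1-q)(2) ⇒ q = 2/3
P2 indiff ⇒ p·2+(1-p)·2 = p·0+(1-p)·3 ⇒ p(2) = (1-p)(1) ⇒ p = 1/3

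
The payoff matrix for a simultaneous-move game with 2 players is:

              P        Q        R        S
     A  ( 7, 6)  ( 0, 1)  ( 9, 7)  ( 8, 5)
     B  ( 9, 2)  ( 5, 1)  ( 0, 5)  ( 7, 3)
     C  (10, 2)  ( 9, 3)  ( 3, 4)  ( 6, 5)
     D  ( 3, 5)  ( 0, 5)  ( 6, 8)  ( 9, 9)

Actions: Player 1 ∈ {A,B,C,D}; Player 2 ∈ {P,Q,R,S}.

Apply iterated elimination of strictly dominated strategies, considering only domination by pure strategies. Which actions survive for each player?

Remaining: P1:{A,D} P2:{R,S}

P2 drop P (R beats it: A:7>6 B:5>2 C:4>2 D:8>5)
P2 drop Q (R beats it: A:7>1 B:5>1 C:4>3 D:8>5)
P1 drop B (A beats it: R:9>0 S:8>7)
P1 drop C (A beats it: R:9>3 S:8>6)
P1→{A,D} P2→{R,S}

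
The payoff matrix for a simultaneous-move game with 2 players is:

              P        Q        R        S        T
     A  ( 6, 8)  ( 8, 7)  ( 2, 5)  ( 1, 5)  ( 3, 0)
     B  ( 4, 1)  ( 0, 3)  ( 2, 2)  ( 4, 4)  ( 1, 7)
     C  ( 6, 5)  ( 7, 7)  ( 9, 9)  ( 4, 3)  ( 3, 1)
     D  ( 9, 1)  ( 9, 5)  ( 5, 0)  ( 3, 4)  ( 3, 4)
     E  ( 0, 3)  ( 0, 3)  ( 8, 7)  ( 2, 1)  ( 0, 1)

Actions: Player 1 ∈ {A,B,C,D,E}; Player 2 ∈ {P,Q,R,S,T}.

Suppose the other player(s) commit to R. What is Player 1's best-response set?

u_1(A vs R) = 2
u_1(B vs R) = 2
u_1(C vs R) = 9
u_1(D vs R) = 5
u_1(E vs R) = 8
max payoff 9 at {C}

BR_1 = {C}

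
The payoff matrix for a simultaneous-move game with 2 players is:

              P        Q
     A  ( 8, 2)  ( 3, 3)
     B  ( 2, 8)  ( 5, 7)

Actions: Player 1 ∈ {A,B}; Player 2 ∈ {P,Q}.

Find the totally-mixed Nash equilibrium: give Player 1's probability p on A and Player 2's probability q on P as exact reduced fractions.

(p,q) = (1/2, 1/4)

P1 indiff ⇒ q·8+(1-q)·3 = q·2+(1-q)·5 ⇒ q(6) = (1-q)(2) ⇒ q = 1/4
P2 indiff ⇒ p·2+(1-p)·8 = p·3+(1-p)·7 ⇒ p(-1) = (1-p)(-1) ⇒ p = 1/2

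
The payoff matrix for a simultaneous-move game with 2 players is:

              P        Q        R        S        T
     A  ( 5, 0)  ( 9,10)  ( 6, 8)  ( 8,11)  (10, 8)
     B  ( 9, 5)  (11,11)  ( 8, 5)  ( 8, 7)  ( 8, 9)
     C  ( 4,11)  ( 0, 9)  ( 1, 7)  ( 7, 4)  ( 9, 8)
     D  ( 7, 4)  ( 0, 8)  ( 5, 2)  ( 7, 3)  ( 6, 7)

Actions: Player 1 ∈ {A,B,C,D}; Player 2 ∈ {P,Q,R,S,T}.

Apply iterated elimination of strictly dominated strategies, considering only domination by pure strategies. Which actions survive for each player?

P1 drop C (A beats it: P:5>4 Q:9>0 R:6>1 S:8>7 T:10>9)
P1 drop D (B beats it: P:9>7 Q:11>0 R:8>5 S:8>7 T:8>6)
P2 drop P (Q beats it: A:10>0 B:11>5)
P2 drop R (Q beats it: A:10>8 B:11>5)
P2 drop T (Q beats it: A:10>8 B:11>9)
P1→{A,B} P2→{Q,S}

IESDS → P1:{A,B} P2:{Q,S}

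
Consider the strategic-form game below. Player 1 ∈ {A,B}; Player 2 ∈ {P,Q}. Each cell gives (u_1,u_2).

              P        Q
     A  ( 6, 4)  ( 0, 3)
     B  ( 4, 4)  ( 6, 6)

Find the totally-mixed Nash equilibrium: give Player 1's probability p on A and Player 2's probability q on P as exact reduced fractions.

P1 indiff ⇒ q·6+(1-q)·0 = q·4+(1-q)·6 ⇒ q(2) = (1-q)(6) ⇒ q = 3/4
P2 indiff ⇒ p·4+(1-p)·4 = p·3+(1-p)·6 ⇒ p(1) = (1-p)(2) ⇒ p = 2/3

P1 mixes 2/3 on A; P2 mixes 3/4 on P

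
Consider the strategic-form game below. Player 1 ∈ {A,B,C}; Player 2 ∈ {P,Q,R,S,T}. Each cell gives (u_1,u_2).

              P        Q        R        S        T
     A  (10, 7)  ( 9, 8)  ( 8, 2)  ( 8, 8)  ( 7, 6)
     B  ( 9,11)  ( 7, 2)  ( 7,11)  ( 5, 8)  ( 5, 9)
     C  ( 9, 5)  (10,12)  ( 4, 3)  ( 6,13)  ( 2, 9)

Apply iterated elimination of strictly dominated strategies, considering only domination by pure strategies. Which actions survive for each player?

Remaining: P1:{A,C} P2:{Q,S}

P1 drop B (A beats it: P:10>9 Q:9>7 R:8>7 S:8>5 T:7>5)
P2 drop P (Q beats it: A:8>7 C:12>5)
P2 drop R (Q beats it: A:8>2 C:12>3)
P2 drop T (Q beats it: A:8>6 C:12>9)
P1→{A,C} P2→{Q,S}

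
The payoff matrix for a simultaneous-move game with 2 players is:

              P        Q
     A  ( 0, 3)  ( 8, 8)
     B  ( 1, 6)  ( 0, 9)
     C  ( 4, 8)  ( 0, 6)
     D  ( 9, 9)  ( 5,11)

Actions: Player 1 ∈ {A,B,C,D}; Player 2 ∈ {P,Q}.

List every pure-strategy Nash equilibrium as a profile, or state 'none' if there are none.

NE set: (A,Q)

(A,P): not NE [P1→D gives 9>0; P2→Q gives 8>3]
(A,Q): NE
(B,P): not NE [P1→D gives 9>1; P2→Q gives 9>6]
(B,Q): not NE [P1→A gives 8>0]
(C,P): not NE [P1→D gives 9>4]
(C,Q): not NE [P1→A gives 8>0; P2→P gives 8>6]
(D,P): not NE [P2→Q gives 11>9]
(D,Q): not NE [P1→A gives 8>5]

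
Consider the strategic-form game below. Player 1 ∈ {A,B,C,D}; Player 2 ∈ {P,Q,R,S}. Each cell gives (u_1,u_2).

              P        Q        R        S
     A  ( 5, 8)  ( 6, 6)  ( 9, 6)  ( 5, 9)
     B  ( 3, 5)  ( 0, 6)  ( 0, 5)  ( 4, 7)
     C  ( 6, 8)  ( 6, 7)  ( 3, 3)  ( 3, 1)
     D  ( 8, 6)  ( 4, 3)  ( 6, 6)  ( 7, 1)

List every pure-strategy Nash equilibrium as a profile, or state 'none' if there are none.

(A,P): not NE [P1→D gives 8>5; P2→S gives 9>8]
(A,Q): not NE [P2→S gives 9>6]
(A,R): not NE [P2→S gives 9>6]
(A,S): not NE [P1→D gives 7>5]
(B,P): not NE [P1→D gives 8>3; P2→S gives 7>5]
(B,Q): not NE [P1→C gives 6>0; P2→S gives 7>6]
(B,R): not NE [P1→A gives 9>0; P2→S gives 7>5]
(B,S): not NE [P1→D gives 7>4]
(C,P): not NE [P1→D gives 8>6]
(C,Q): not NE [P2→P gives 8>7]
(C,R): not NE [P1→A gives 9>3; P2→P gives 8>3]
(C,S): not NE [P1→D gives 7>3; P2→P gives 8>1]
(D,P): NE
(D,Q): not NE [P1→C gives 6>4; P2→R gives 6>3]
(D,R): not NE [P1→A gives 9>6]
(D,S): not NE [P2→R gives 6>1]

Nash profiles: (D,P)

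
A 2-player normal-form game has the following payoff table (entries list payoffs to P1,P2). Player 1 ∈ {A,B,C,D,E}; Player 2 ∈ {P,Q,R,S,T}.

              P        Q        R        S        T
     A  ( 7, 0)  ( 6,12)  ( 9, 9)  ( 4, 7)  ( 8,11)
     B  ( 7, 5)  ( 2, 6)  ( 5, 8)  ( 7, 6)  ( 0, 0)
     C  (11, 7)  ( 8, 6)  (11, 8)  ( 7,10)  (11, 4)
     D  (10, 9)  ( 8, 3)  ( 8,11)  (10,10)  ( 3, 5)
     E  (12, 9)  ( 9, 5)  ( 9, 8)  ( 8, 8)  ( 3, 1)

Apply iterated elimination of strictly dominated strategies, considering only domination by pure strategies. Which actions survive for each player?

P1 drop A (C beats it: P:11>7 Q:8>6 R:11>9 S:7>4 T:11>8)
P1 drop B (D beats it: P:10>7 Q:8>2 R:8>5 S:10>7 T:3>0)
P2 drop Q (P beats it: C:7>6 D:9>3 E:9>5)
P2 drop T (P beats it: C:7>4 D:9>5 E:9>1)
P1→{C,D,E} P2→{P,R,S}

IESDS → P1:{C,D,E} P2:{P,R,S}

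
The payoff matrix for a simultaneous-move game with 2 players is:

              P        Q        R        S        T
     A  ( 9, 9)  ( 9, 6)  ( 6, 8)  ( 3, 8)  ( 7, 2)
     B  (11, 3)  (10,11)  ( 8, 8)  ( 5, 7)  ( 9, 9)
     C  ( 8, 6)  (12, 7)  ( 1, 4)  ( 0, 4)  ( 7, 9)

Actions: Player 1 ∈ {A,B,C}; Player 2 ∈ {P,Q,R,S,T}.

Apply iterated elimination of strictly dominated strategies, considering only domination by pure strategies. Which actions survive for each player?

IESDS → P1:{B,C} P2:{Q,T}

P1 drop A (B beats it: P:11>9 Q:10>9 R:8>6 S:5>3 T:9>7)
P2 drop P (Q beats it: B:11>3 C:7>6)
P2 drop R (Q beats it: B:11>8 C:7>4)
P2 drop S (Q beats it: B:11>7 C:7>4)
P1→{B,C} P2→{Q,T}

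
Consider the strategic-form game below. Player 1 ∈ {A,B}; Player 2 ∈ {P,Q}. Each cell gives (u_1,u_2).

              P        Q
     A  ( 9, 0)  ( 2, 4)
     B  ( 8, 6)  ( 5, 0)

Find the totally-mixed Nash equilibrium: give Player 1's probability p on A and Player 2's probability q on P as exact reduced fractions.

P1 indiff ⇒ q·9+(1-q)·2 = q·8+(1-q)·5 ⇒ q(1) = (1-q)(3) ⇒ q = 3/4
P2 indiff ⇒ p·0+(1-p)·6 = p·4+(1-p)·0 ⇒ p(-4) = (1-p)(-6) ⇒ p = 3/5

p=3/5, q=3/4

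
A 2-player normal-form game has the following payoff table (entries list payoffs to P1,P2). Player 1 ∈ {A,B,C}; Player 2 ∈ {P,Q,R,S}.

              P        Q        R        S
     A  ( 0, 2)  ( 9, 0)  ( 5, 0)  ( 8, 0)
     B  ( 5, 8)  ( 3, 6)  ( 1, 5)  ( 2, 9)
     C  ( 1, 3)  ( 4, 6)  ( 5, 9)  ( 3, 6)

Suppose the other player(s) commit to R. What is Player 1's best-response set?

u_1(A vs R) = 5
u_1(B vs R) = 1
u_1(C vs R) = 5
max payoff 5 at {A,C}

P1 best: {A,C}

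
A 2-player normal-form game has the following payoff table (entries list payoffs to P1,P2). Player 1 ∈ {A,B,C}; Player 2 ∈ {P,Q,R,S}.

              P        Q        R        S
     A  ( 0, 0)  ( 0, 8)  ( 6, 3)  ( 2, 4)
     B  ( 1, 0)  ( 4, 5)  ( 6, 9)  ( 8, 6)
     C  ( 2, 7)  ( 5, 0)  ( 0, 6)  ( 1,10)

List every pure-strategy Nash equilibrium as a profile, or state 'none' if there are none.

(A,P): not NE [P1→C gives 2>0; P2→Q gives 8>0]
(A,Q): not NE [P1→C gives 5>0]
(A,R): not NE [P2→Q gives 8>3]
(A,S): not NE [P1→B gives 8>2; P2→Q gives 8>4]
(B,P): not NE [P1→C gives 2>1; P2→R gives 9>0]
(B,Q): not NE [P1→C gives 5>4; P2→R gives 9>5]
(B,R): NE
(B,S): not NE [P2→R gives 9>6]
(C,P): not NE [P2→S gives 10>7]
(C,Q): not NE [P2→S gives 10>0]
(C,R): not NE [P1→B gives 6>0; P2→S gives 10>6]
(C,S): not NE [P1→B gives 8>1]

Nash profiles: (B,R)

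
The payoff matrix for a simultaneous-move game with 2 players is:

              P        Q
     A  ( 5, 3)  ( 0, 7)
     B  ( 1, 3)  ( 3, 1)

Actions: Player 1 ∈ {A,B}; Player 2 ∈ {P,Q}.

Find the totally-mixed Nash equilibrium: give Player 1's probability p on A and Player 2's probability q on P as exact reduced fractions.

P1 indiff ⇒ q·5+(1-q)·0 = q·1+(1-q)·3 ⇒ q(4) = (1-q)(3) ⇒ q = 3/7
P2 indiff ⇒ p·3+(1-p)·3 = p·7+(1-p)·1 ⇒ p(-4) = (1-p)(-2) ⇒ p = 1/3

(p,q) = (1/3, 3/7)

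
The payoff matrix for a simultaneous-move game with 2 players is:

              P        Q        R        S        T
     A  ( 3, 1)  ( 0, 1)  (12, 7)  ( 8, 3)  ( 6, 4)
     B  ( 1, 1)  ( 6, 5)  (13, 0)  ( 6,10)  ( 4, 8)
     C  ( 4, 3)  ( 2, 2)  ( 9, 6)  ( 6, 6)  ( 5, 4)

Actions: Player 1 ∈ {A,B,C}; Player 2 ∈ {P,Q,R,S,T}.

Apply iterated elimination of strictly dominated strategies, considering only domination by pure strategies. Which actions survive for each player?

IESDS → P1:{A,B} P2:{R,S,T}

P2 drop P (S beats it: A:3>1 B:10>1 C:6>3)
P2 drop Q (S beats it: A:3>1 B:10>5 C:6>2)
P1 drop C (A beats it: R:12>9 S:8>6 T:6>5)
P1→{A,B} P2→{R,S,T}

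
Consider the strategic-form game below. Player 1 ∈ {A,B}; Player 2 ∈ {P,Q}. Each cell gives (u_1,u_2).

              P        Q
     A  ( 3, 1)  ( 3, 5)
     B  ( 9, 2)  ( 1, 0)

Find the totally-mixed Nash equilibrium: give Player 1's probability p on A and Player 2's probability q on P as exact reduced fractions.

P1 indiff ⇒ q·3+(1-q)·3 = q·9+(1-q)·1 ⇒ q(-6) = (1-q)(-2) ⇒ q = 1/4
P2 indiff ⇒ p·1+(1-p)·2 = p·5+(1-p)·0 ⇒ p(-4) = (1-p)(-2) ⇒ p = 1/3

P1 mixes 1/3 on A; P2 mixes 1/4 on P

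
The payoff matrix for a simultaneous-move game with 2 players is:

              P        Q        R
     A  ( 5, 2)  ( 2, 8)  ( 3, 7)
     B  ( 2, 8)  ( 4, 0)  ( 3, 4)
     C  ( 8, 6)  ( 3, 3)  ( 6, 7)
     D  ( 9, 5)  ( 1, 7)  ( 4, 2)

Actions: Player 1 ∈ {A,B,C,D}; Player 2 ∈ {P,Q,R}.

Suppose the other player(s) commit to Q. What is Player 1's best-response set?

P1 best: {B}

u_1(A vs Q) = 2
u_1(B vs Q) = 4
u_1(C vs Q) = 3
u_1(D vs Q) = 1
max payoff 4 at {B}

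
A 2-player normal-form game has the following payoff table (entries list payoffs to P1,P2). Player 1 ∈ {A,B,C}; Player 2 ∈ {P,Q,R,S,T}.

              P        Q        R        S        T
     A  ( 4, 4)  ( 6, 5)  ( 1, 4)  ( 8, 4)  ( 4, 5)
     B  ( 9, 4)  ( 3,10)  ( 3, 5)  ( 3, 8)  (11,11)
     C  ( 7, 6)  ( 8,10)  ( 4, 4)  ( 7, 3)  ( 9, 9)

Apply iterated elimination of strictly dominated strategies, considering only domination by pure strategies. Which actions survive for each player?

P2 drop P (Q beats it: A:5>4 B:10>4 C:10>6)
P2 drop R (Q beats it: A:5>4 B:10>5 C:10>4)
P2 drop S (Q beats it: A:5>4 B:10>8 C:10>3)
P1 drop A (C beats it: Q:8>6 T:9>4)
P1→{B,C} P2→{Q,T}

IESDS → P1:{B,C} P2:{Q,T}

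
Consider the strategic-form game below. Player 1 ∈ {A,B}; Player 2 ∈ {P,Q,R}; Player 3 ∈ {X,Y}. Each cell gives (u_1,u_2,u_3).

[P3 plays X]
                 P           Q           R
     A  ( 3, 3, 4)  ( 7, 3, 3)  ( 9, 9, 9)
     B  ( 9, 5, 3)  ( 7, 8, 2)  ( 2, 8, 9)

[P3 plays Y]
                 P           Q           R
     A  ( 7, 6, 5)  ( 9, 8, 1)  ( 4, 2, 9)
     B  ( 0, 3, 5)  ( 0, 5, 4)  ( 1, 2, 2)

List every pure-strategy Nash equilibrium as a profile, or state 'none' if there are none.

PSNE = {(A,R,X)}

(A,P,X): not NE [P1→B gives 9>3; P2→R gives 9>3; P3→Y gives 5>4]
(A,P,Y): not NE [P2→Q gives 8>6]
(A,Q,X): not NE [P2→R gives 9>3]
(A,Q,Y): not NE [P3→X gives 3>1]
(A,R,X): NE
(A,R,Y): not NE [P2→Q gives 8>2]
(B,P,X): not NE [P2→R gives 8>5; P3→Y gives 5>3]
(B,P,Y): not NE [P1→A gives 7>0; P2→Q gives 5>3]
(B,Q,X): not NE [P3→Y gives 4>2]
(B,Q,Y): not NE [P1→A gives 9>0]
(B,R,X): not NE [P1→A gives 9>2]
(B,R,Y): not NE [P1→A gives 4>1; P2→Q gives 5>2; P3→X gives 9>2]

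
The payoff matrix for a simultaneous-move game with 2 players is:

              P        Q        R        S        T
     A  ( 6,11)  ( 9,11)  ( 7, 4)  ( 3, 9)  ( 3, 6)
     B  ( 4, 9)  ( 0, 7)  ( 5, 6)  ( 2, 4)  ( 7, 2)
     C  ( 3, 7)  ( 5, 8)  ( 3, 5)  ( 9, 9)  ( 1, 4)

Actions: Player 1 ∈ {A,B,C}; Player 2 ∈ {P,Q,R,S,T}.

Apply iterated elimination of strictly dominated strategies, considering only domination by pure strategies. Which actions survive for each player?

IESDS → P1:{A,C} P2:{P,Q,S}

P2 drop R (P beats it: A:11>4 B:9>6 C:7>5)
P2 drop T (P beats it: A:11>6 B:9>2 C:7>4)
P1 drop B (A beats it: P:6>4 Q:9>0 S:3>2)
P1→{A,C} P2→{P,Q,S}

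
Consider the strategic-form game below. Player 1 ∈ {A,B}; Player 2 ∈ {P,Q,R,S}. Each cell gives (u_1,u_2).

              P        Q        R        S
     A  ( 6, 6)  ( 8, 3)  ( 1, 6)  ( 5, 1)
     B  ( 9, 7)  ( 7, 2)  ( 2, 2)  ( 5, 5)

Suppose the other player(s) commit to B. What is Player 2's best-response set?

u_2(P vs B) = 7
u_2(Q vs B) = 2
u_2(R vs B) = 2
u_2(S vs B) = 5
max payoff 7 at {P}

P2 best: {P}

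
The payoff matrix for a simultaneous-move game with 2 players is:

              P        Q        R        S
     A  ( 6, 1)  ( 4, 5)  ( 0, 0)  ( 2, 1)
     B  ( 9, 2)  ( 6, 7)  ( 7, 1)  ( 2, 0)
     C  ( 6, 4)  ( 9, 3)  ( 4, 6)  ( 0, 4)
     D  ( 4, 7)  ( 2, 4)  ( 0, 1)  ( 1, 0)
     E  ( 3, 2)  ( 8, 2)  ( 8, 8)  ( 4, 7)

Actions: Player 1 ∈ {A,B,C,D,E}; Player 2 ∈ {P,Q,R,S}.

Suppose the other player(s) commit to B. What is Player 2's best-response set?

argmax u_2 = {Q}

u_2(P vs B) = 2
u_2(Q vs B) = 7
u_2(R vs B) = 1
u_2(S vs B) = 0
max payoff 7 at {Q}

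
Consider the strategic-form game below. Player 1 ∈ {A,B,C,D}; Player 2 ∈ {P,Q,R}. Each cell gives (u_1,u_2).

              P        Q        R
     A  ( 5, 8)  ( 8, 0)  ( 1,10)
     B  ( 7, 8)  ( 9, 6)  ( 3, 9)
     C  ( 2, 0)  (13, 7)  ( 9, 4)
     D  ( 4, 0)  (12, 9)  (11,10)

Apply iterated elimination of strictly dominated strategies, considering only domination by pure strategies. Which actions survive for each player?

Remaining: P1:{C,D} P2:{Q,R}

P1 drop A (B beats it: P:7>5 Q:9>8 R:3>1)
P2 drop P (R beats it: B:9>8 C:4>0 D:10>0)
P1 drop B (C beats it: Q:13>9 R:9>3)
P1→{C,D} P2→{Q,R}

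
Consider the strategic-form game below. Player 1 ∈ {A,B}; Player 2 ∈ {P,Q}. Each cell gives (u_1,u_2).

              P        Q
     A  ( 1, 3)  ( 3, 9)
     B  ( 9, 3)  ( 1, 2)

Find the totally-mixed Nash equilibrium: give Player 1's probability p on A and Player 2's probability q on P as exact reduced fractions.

P1 mixes 1/7 on A; P2 mixes 1/5 on P

P1 indiff ⇒ q·1+(1-q)·3 = q·9+(1-q)·1 ⇒ q(-8) = (1-q)(-2) ⇒ q = 1/5
P2 indiff ⇒ p·3+(1-p)·3 = p·9+(1-p)·2 ⇒ p(-6) = (1-p)(-1) ⇒ p = 1/7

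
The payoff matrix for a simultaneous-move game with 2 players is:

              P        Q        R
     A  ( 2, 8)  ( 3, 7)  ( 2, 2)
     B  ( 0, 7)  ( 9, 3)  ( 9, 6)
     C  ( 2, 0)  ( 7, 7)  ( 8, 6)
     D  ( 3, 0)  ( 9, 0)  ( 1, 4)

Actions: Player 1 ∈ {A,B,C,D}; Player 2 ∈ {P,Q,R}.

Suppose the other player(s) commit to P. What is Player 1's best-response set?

u_1(A vs P) = 2
u_1(B vs P) = 0
u_1(C vs P) = 2
u_1(D vs P) = 3
max payoff 3 at {D}

BR_1 = {D}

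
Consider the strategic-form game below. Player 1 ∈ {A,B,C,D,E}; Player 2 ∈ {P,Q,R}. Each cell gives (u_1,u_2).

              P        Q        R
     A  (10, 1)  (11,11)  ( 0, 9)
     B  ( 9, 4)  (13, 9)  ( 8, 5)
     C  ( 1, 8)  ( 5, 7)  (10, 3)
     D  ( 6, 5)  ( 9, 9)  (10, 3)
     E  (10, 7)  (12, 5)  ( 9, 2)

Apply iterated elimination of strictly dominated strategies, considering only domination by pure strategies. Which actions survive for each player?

IESDS → P1:{A,B,E} P2:{P,Q}

P2 drop R (Q beats it: A:11>9 B:9>5 C:7>3 D:9>3 E:5>2)
P1 drop C (A beats it: P:10>1 Q:11>5)
P1 drop D (A beats it: P:10>6 Q:11>9)
P1→{A,B,E} P2→{P,Q}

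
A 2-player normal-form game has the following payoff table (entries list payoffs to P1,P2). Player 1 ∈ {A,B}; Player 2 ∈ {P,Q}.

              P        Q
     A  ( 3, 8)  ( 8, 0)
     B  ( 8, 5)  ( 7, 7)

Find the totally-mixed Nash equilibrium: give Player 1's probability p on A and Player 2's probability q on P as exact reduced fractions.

P1 mixes 1/5 on A; P2 mixes 1/6 on P

P1 indiff ⇒ q·3+(1-q)·8 = q·8+(1-q)·7 ⇒ q(-5) = (1-q)(-1) ⇒ q = 1/6
P2 indiff ⇒ p·8+(1-p)·5 = p·0+(1-p)·7 ⇒ p(8) = (1-p)(2) ⇒ p = 1/5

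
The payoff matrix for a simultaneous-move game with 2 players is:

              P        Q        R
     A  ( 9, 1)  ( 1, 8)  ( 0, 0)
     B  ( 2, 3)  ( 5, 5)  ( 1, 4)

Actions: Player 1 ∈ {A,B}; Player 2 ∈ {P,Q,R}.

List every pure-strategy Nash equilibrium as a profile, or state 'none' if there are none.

(A,P): not NE [P2→Q gives 8>1]
(A,Q): not NE [P1→B gives 5>1]
(A,R): not NE [P1→B gives 1>0; P2→Q gives 8>0]
(B,P): not NE [P1→A gives 9>2; P2→Q gives 5>3]
(B,Q): NE
(B,R): not NE [P2→Q gives 5>4]

Nash profiles: (B,Q)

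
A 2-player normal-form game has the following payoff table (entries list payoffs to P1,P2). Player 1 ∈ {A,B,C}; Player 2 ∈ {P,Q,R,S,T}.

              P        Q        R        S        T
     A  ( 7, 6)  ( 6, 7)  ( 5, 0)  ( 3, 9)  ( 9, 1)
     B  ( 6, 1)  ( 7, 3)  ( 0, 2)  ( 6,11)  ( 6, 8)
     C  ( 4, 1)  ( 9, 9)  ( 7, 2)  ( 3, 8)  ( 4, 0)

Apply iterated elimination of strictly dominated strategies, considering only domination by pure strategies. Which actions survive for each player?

Remaining: P1:{B,C} P2:{Q,S}

P2 drop P (Q beats it: A:7>6 B:3>1 C:9>1)
P2 drop R (Q beats it: A:7>0 B:3>2 C:9>2)
P2 drop T (S beats it: A:9>1 B:11>8 C:8>0)
P1 drop A (B beats it: Q:7>6 S:6>3)
P1→{B,C} P2→{Q,S}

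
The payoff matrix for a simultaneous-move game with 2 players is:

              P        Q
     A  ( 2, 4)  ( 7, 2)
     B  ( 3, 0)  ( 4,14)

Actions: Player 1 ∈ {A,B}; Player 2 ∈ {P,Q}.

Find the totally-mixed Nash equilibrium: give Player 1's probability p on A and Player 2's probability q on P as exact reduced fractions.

(p,q) = (7/8, 3/4)

P1 indiff ⇒ q·2+(1-q)·7 = q·3+(1-q)·4 ⇒ q(-1) = (1-q)(-3) ⇒ q = 3/4
P2 indiff ⇒ p·4+(1-p)·0 = p·2+(1-p)·14 ⇒ p(2) = (1-p)(14) ⇒ p = 7/8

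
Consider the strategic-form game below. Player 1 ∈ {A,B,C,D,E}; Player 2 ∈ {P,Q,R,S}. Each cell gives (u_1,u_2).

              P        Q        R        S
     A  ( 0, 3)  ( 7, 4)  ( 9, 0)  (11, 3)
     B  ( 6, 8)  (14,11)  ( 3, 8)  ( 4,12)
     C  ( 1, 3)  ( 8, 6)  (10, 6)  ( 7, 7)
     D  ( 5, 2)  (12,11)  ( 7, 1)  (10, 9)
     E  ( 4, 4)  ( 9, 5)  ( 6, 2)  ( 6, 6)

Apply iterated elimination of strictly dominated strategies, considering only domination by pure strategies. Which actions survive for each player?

Survivors P1:{A,B,D} P2:{Q,S}

P1 drop E (D beats it: P:5>4 Q:12>9 R:7>6 S:10>6)
P2 drop P (Q beats it: A:4>3 B:11>8 C:6>3 D:11>2)
P2 drop R (S beats it: A:3>0 B:12>8 C:7>6 D:9>1)
P1 drop C (D beats it: Q:12>8 S:10>7)
P1→{A,B,D} P2→{Q,S}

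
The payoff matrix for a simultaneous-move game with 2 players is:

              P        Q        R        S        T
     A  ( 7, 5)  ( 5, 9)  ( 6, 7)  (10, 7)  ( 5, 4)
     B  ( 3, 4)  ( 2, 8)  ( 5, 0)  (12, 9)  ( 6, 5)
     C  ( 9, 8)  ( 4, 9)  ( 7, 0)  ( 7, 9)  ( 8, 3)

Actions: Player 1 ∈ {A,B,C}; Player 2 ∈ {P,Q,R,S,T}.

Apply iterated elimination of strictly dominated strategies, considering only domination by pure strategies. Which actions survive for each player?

Survivors P1:{A,B} P2:{Q,S}

P2 drop P (Q beats it: A:9>5 B:8>4 C:9>8)
P2 drop R (Q beats it: A:9>7 B:8>0 C:9>0)
P2 drop T (Q beats it: A:9>4 B:8>5 C:9>3)
P1 drop C (A beats it: Q:5>4 S:10>7)
P1→{A,B} P2→{Q,S}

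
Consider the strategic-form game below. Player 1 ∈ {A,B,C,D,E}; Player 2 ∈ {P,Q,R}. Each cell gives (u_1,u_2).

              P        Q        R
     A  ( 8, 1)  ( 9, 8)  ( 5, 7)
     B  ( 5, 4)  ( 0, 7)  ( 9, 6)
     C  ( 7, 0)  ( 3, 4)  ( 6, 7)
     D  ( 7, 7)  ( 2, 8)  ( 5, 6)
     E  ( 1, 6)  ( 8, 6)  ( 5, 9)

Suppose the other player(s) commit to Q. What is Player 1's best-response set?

P1 best: {A}

u_1(A vs Q) = 9
u_1(B vs Q) = 0
u_1(C vs Q) = 3
u_1(D vs Q) = 2
u_1(E vs Q) = 8
max payoff 9 at {A}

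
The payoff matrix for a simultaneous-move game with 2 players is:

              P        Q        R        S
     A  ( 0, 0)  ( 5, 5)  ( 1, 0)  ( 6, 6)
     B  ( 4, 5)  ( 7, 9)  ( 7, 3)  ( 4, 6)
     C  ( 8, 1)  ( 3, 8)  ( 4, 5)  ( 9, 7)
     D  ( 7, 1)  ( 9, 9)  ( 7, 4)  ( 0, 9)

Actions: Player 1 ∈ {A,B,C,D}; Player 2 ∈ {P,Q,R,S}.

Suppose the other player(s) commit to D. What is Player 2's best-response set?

u_2(P vs D) = 1
u_2(Q vs D) = 9
u_2(R vs D) = 4
u_2(S vs D) = 9
max payoff 9 at {Q,S}

P2 best: {Q,S}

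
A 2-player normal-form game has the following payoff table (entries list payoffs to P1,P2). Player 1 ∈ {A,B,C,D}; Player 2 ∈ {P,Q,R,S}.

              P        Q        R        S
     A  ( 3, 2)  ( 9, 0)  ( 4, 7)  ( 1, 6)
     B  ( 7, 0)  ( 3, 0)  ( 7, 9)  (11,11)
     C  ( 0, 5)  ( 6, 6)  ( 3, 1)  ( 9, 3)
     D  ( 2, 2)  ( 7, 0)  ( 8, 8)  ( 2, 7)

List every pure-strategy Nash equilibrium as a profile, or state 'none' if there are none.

(A,P): not NE [P1→B gives 7>3; P2→R gives 7>2]
(A,Q): not NE [P2→R gives 7>0]
(A,R): not NE [P1→D gives 8>4]
(A,S): not NE [P1→B gives 11>1; P2→R gives 7>6]
(B,P): not NE [P2→S gives 11>0]
(B,Q): not NE [P1→A gives 9>3; P2→S gives 11>0]
(B,R): not NE [P1→D gives 8>7; P2→S gives 11>9]
(B,S): NE
(C,P): not NE [P1→B gives 7>0; P2→Q gives 6>5]
(C,Q): not NE [P1→A gives 9>6]
(C,R): not NE [P1→D gives 8>3; P2→Q gives 6>1]
(C,S): not NE [P1→B gives 11>9; P2→Q gives 6>3]
(D,P): not NE [P1→B gives 7>2; P2→R gives 8>2]
(D,Q): not NE [P1→A gives 9>7; P2→R gives 8>0]
(D,R): NE
(D,S): not NE [P1→B gives 11>2; P2→R gives 8>7]

NE set: (B,S), (D,R)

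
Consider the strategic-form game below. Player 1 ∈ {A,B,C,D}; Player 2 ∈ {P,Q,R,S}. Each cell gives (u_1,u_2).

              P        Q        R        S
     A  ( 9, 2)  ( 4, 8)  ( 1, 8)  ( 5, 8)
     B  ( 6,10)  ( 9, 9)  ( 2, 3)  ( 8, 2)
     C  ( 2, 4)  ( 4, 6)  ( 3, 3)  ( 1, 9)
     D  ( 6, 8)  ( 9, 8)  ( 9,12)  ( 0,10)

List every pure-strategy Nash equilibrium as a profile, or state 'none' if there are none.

(A,P): not NE [P2→S gives 8>2]
(A,Q): not NE [P1→D gives 9>4]
(A,R): not NE [P1→D gives 9>1]
(A,S): not NE [P1→B gives 8>5]
(B,P): not NE [P1→A gives 9>6]
(B,Q): not NE [P2→P gives 10>9]
(B,R): not NE [P1→D gives 9>2; P2→P gives 10>3]
(B,S): not NE [P2→P gives 10>2]
(C,P): not NE [P1→A gives 9>2; P2→S gives 9>4]
(C,Q): not NE [P1→D gives 9>4; P2→S gives 9>6]
(C,R): not NE [P1→D gives 9>3; P2→S gives 9>3]
(C,S): not NE [P1→B gives 8>1]
(D,P): not NE [P1→A gives 9>6; P2→R gives 12>8]
(D,Q): not NE [P2→R gives 12>8]
(D,R): NE
(D,S): not NE [P1→B gives 8>0; P2→R gives 12>10]

PSNE = {(D,R)}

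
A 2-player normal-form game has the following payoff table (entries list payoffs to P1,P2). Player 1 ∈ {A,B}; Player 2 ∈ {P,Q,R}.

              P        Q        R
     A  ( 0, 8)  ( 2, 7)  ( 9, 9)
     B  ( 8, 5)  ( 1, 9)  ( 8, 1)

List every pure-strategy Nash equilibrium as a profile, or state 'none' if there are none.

(A,P): not NE [P1→B gives 8>0; P2→R gives 9>8]
(A,Q): not NE [P2→R gives 9>7]
(A,R): NE
(B,P): not NE [P2→Q gives 9>5]
(B,Q): not NE [P1→A gives 2>1]
(B,R): not NE [P1→A gives 9>8; P2→Q gives 9>1]

PSNE = {(A,R)}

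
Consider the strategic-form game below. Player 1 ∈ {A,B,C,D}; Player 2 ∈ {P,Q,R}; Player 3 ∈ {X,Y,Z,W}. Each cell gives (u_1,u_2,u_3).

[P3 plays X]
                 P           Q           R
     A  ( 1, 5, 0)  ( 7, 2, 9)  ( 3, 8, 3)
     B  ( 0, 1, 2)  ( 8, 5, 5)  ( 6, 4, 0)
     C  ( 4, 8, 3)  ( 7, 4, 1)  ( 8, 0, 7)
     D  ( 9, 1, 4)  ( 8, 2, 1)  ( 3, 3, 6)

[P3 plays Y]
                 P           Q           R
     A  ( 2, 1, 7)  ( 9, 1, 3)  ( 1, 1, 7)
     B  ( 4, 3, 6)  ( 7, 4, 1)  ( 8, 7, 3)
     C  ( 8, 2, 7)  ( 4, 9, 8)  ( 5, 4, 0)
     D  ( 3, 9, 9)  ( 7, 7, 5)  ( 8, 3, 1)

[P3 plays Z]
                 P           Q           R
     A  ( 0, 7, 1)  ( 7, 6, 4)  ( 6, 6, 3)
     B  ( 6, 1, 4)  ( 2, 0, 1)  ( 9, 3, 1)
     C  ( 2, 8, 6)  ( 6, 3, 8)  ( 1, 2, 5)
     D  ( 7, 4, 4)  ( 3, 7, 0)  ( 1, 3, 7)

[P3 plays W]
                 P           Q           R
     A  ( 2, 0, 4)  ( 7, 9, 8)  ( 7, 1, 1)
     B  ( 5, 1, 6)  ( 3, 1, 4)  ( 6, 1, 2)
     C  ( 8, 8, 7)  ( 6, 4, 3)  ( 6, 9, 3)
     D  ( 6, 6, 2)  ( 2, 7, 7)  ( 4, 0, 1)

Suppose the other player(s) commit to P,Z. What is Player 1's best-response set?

u_1(A vs P,Z) = 0
u_1(B vs P,Z) = 6
u_1(C vs P,Z) = 2
u_1(D vs P,Z) = 7
max payoff 7 at {D}

P1 best: {D}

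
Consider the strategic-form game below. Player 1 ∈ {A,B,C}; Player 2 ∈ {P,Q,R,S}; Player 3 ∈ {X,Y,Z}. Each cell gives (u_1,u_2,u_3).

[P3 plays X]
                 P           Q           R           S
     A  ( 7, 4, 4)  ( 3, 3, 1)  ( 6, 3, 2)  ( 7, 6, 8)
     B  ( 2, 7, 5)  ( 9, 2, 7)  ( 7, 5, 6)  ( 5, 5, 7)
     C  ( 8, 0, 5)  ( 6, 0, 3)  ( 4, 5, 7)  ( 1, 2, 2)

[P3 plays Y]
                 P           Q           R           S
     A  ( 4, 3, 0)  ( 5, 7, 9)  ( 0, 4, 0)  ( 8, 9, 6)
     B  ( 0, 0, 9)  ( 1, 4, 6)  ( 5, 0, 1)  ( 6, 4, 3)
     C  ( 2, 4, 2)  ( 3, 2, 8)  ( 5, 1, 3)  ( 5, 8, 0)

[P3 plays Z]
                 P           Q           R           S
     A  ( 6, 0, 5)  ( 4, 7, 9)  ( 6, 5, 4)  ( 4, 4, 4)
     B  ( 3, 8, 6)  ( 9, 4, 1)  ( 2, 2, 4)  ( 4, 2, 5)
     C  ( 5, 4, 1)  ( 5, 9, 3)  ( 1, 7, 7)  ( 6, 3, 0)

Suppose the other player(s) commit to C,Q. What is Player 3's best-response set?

u_3(X vs C,Q) = 3
u_3(Y vs C,Q) = 8
u_3(Z vs C,Q) = 3
max payoff 8 at {Y}

P3 best: {Y}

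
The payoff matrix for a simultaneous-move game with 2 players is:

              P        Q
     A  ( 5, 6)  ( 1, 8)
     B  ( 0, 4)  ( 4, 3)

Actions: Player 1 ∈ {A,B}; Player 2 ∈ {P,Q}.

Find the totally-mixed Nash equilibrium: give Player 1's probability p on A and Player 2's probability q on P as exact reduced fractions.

P1 mixes 1/3 on A; P2 mixes 3/8 on P

P1 indiff ⇒ q·5+(1-q)·1 = q·0+(1-q)·4 ⇒ q(5) = (1-q)(3) ⇒ q = 3/8
P2 indiff ⇒ p·6+(1-p)·4 = p·8+(1-p)·3 ⇒ p(-2) = (1-p)(-1) ⇒ p = 1/3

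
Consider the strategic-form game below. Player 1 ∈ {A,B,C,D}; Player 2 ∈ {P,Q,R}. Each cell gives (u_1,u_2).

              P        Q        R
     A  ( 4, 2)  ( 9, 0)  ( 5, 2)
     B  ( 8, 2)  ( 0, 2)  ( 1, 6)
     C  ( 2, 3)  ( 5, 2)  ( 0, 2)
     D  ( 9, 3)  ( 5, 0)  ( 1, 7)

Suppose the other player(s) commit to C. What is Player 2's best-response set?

BR_2 = {P}

u_2(P vs C) = 3
u_2(Q vs C) = 2
u_2(R vs C) = 2
max payoff 3 at {P}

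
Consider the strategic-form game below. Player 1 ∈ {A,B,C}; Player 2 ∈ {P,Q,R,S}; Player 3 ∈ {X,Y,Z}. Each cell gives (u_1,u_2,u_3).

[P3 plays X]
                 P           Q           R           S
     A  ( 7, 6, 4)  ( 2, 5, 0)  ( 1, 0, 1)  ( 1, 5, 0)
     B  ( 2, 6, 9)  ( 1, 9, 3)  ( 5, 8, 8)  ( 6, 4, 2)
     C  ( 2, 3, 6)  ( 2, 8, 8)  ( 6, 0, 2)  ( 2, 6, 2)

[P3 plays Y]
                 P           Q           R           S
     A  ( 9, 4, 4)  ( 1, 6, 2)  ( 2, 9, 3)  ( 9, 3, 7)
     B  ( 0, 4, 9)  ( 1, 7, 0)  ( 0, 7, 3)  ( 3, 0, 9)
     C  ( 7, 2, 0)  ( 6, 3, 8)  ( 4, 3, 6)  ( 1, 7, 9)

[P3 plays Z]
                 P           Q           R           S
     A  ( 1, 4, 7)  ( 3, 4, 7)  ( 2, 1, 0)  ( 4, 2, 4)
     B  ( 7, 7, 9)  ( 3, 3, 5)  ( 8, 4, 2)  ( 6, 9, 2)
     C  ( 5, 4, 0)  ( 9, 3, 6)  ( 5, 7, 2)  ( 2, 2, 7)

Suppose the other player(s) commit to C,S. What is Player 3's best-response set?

BR_3 = {Y}

u_3(X vs C,S) = 2
u_3(Y vs C,S) = 9
u_3(Z vs C,S) = 7
max payoff 9 at {Y}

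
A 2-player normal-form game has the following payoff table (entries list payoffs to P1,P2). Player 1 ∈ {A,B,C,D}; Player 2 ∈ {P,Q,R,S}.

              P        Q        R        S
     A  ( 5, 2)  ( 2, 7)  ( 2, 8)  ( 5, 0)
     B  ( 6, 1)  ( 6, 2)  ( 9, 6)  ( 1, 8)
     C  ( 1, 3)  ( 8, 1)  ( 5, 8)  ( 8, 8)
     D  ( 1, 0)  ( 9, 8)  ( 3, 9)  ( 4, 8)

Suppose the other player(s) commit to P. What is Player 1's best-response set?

u_1(A vs P) = 5
u_1(B vs P) = 6
u_1(C vs P) = 1
u_1(D vs P) = 1
max payoff 6 at {B}

BR_1 = {B}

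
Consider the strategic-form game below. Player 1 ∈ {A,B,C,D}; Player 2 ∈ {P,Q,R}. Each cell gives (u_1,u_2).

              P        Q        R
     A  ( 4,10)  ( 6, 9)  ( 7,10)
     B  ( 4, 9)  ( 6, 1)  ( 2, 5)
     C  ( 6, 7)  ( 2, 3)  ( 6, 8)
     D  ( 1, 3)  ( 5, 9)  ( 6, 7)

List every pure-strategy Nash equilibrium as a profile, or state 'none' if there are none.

(A,P): not NE [P1→C gives 6>4]
(A,Q): not NE [P2→R gives 10>9]
(A,R): NE
(B,P): not NE [P1→C gives 6>4]
(B,Q): not NE [P2→P gives 9>1]
(B,R): not NE [P1→A gives 7>2; P2→P gives 9>5]
(C,P): not NE [P2→R gives 8>7]
(C,Q): not NE [P1→B gives 6>2; P2→R gives 8>3]
(C,R): not NE [P1→A gives 7>6]
(D,P): not NE [P1→C gives 6>1; P2→Q gives 9>3]
(D,Q): not NE [P1→B gives 6>5]
(D,R): not NE [P1→A gives 7>6; P2→Q gives 9>7]

PSNE = {(A,R)}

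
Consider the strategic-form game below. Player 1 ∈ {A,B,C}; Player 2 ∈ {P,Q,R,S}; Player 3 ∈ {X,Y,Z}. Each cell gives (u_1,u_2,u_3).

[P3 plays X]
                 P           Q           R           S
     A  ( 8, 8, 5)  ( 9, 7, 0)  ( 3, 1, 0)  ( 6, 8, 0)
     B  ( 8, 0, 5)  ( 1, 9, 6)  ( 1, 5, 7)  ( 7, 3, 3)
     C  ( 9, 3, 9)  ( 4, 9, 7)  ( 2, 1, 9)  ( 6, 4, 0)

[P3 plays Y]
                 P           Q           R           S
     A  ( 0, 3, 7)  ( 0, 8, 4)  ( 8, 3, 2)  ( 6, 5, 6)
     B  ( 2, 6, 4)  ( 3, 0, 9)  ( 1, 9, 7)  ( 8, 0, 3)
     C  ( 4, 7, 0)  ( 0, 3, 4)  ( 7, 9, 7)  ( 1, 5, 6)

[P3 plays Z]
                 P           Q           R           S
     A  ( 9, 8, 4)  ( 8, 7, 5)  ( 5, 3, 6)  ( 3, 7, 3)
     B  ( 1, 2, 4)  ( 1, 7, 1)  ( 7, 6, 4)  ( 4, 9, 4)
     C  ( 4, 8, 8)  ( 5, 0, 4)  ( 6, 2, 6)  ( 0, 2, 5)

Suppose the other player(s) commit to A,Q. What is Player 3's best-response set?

P3 best: {Z}

u_3(X vs A,Q) = 0
u_3(Y vs A,Q) = 4
u_3(Z vs A,Q) = 5
max payoff 5 at {Z}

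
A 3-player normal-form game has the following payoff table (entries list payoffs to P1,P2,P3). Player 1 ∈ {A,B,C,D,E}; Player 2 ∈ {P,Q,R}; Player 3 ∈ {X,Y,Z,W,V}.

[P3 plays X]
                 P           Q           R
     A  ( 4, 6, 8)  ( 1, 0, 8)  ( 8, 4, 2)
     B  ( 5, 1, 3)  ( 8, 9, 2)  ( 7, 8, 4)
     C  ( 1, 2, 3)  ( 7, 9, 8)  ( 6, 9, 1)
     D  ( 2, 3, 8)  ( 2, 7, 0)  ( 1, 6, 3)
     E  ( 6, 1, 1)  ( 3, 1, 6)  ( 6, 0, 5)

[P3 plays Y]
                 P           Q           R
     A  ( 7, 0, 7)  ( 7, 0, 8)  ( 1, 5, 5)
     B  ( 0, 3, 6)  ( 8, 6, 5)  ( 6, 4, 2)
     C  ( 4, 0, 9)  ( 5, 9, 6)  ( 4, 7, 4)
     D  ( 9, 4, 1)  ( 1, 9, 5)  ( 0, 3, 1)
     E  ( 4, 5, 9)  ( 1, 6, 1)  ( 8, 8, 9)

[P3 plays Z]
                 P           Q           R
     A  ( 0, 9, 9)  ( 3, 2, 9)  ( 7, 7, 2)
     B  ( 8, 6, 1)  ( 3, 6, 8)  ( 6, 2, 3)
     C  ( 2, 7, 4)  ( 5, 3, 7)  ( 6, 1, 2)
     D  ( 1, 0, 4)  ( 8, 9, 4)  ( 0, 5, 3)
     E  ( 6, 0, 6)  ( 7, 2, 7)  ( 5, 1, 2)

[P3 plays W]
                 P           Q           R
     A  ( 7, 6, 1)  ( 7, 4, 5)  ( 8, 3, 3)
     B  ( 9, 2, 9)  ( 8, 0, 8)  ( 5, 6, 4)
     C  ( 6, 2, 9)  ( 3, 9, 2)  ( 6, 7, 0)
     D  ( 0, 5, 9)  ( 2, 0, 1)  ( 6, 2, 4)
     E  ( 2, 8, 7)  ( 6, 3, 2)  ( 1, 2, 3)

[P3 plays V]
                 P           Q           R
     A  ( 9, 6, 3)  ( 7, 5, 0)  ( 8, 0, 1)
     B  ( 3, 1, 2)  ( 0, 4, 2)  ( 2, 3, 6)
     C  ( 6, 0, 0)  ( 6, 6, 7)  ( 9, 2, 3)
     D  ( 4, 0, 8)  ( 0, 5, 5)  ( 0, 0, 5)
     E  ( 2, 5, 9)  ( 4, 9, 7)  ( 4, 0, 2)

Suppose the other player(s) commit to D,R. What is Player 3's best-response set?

u_3(X vs D,R) = 3
u_3(Y vs D,R) = 1
u_3(Z vs D,R) = 3
u_3(W vs D,R) = 4
u_3(V vs D,R) = 5
max payoff 5 at {V}

BR_3 = {V}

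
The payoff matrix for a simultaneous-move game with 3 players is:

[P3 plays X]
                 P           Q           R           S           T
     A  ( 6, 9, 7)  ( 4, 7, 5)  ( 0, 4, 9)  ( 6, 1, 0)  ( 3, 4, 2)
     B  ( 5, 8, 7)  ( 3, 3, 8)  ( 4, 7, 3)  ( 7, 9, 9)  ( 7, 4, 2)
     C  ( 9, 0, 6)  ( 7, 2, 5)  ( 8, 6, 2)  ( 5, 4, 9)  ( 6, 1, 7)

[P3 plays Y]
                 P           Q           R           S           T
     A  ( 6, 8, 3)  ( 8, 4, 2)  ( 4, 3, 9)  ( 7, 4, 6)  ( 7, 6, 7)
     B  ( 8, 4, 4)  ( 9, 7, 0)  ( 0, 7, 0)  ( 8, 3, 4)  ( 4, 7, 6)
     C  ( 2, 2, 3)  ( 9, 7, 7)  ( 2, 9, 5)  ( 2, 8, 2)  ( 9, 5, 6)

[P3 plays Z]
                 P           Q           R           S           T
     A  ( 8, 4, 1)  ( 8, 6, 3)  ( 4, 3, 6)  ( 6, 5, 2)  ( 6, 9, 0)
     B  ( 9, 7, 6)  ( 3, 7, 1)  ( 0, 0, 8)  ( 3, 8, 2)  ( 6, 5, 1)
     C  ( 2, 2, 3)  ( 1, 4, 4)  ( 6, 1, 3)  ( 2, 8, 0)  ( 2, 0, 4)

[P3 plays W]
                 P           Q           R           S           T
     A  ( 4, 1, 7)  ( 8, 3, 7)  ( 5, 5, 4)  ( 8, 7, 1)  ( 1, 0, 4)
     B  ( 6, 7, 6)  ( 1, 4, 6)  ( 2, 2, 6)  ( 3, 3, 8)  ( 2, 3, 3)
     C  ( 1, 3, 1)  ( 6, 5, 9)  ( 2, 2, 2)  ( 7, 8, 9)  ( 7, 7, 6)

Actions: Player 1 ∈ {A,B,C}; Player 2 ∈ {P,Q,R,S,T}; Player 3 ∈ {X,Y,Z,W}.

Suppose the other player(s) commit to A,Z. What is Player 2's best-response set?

u_2(P vs A,Z) = 4
u_2(Q vs A,Z) = 6
u_2(R vs A,Z) = 3
u_2(S vs A,Z) = 5
u_2(T vs A,Z) = 9
max payoff 9 at {T}

argmax u_2 = {T}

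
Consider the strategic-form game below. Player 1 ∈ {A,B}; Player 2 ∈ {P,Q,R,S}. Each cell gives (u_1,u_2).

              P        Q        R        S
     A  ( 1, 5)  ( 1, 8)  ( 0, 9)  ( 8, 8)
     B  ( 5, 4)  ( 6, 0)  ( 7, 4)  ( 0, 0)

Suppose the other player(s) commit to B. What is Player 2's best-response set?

P2 best: {P,R}

u_2(P vs B) = 4
u_2(Q vs B) = 0
u_2(R vs B) = 4
u_2(S vs B) = 0
max payoff 4 at {P,R}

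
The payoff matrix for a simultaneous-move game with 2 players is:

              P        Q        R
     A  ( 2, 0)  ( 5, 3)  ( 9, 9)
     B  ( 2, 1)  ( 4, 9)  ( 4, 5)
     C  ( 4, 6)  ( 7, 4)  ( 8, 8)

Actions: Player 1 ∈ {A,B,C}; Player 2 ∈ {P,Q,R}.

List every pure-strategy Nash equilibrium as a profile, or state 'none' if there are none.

(A,P): not NE [P1→C gives 4>2; P2→R gives 9>0]
(A,Q): not NE [P1→C gives 7>5; P2→R gives 9>3]
(A,R): NE
(B,P): not NE [P1→C gives 4>2; P2→Q gives 9>1]
(B,Q): not NE [P1→C gives 7>4]
(B,R): not NE [P1→A gives 9>4; P2→Q gives 9>5]
(C,P): not NE [P2→R gives 8>6]
(C,Q): not NE [P2→R gives 8>4]
(C,R): not NE [P1→A gives 9>8]

PSNE = {(A,R)}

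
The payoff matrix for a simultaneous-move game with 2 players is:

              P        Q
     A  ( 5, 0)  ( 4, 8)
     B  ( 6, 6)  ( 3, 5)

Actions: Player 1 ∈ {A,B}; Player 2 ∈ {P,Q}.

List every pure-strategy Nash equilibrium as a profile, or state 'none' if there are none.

(A,P): not NE [P1→B gives 6>5; P2→Q gives 8>0]
(A,Q): NE
(B,P): NE
(B,Q): not NE [P1→A gives 4>3; P2→P gives 6>5]

PSNE = {(A,Q), (B,P)}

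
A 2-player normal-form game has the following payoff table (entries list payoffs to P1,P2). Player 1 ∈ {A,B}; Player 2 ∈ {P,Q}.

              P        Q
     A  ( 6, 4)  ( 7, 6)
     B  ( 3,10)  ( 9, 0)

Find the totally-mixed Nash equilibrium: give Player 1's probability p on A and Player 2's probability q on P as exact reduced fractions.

P1 mixes 5/6 on A; P2 mixes 2/5 on P

P1 indiff ⇒ q·6+(1-q)·7 = q·3+(1-q)·9 ⇒ q(3) = (1-q)(2) ⇒ q = 2/5
P2 indiff ⇒ p·4+(1-p)·10 = p·6+(1-p)·0 ⇒ p(-2) = (1-p)(-10) ⇒ p = 5/6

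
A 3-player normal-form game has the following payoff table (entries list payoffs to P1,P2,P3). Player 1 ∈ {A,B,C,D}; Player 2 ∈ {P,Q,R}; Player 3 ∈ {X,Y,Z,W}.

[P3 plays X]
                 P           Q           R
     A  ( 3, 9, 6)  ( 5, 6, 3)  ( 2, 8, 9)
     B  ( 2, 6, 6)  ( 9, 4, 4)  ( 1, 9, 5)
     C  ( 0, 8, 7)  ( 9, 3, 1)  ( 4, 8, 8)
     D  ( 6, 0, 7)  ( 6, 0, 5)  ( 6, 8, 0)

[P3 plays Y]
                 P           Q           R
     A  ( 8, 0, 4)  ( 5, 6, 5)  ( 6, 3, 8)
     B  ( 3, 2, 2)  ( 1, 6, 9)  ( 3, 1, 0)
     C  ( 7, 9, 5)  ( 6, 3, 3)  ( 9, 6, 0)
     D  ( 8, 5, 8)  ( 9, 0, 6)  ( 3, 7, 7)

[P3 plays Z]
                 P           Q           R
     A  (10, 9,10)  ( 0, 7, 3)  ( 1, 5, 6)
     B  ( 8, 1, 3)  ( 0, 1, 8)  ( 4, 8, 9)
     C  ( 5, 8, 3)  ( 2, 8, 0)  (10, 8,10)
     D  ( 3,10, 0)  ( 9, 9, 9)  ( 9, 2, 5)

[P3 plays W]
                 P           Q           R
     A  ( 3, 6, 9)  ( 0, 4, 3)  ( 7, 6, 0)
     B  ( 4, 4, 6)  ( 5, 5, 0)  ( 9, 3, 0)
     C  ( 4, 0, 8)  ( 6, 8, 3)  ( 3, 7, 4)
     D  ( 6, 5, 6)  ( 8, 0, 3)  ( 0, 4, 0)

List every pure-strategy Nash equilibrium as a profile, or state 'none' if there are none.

NE set: (A,P,Z), (C,R,Z)

(A,P,X): not NE [P1→D gives 6>3; P3→Z gives 10>6]
(A,P,Y): not NE [P2→Q gives 6>0; P3→Z gives 10>4]
(A,P,Z): NE
(A,P,W): not NE [P1→D gives 6>3; P3→Z gives 10>9]
(A,Q,X): not NE [P1→C gives 9>5; P2→P gives 9>6; P3→Y gives 5>3]
(A,Q,Y): not NE [P1→D gives 9>5]
(A,Q,Z): not NE [P1→D gives 9>0; P2→P gives 9>7; P3→Y gives 5>3]
(A,Q,W): not NE [P1→D gives 8>0; P2→R gives 6>4; P3→Y gives 5>3]
(A,R,X): not NE [P1→D gives 6>2; P2→P gives 9>8]
(A,R,Y): not NE [P1→C gives 9>6; P2→Q gives 6>3; P3→X gives 9>8]
(A,R,Z): not NE [P1→C gives 10>1; P2→P gives 9>5; P3→X gives 9>6]
(A,R,W): not NE [P1→B gives 9>7; P3→X gives 9>0]
(B,P,X): not NE [P1→D gives 6>2; P2→R gives 9>6]
(B,P,Y): not NE [P1→D gives 8>3; P2→Q gives 6>2; P3→W gives 6>2]
(B,P,Z): not NE [P1→A gives 10>8; P2→R gives 8>1; P3→W gives 6>3]
(B,P,W): not NE [P1→D gives 6>4; P2→Q gives 5>4]
(B,Q,X): not NE [P2→R gives 9>4; P3→Y gives 9>4]
(B,Q,Y): not NE [P1→D gives 9>1]
(B,Q,Z): not NE [P1→D gives 9>0; P2→R gives 8>1; P3→Y gives 9>8]
(B,Q,W): not NE [P1→D gives 8>5; P3→Y gives 9>0]
(B,R,X): not NE [P1→D gives 6>1; P3→Z gives 9>5]
(B,R,Y): not NE [P1→C gives 9>3; P2→Q gives 6>1; P3→Z gives 9>0]
(B,R,Z): not NE [P1→C gives 10>4]
(B,R,W): not NE [P2→Q gives 5>3; P3→Z gives 9>0]
(C,P,X): not NE [P1→D gives 6>0; P3→W gives 8>7]
(C,P,Y): not NE [P1→D gives 8>7; P3→W gives 8>5]
(C,P,Z): not NE [P1→A gives 10>5; P3→W gives 8>3]
(C,P,W): not NE [P1→D gives 6>4; P2→Q gives 8>0]
(C,Q,X): not NE [P2→R gives 8>3; P3→W gives 3>1]
(C,Q,Y): not NE [P1→D gives 9>6; P2→P gives 9>3]
(C,Q,Z): not NE [P1→D gives 9>2; P3→W gives 3>0]
(C,Q,W): not NE [P1→D gives 8>6]
(C,R,X): not NE [P1→D gives 6>4; P3→Z gives 10>8]
(C,R,Y): not NE [P2→P gives 9>6; P3→Z gives 10>0]
(C,R,Z): NE
(C,R,W): not NE [P1→B gives 9>3; P2→Q gives 8>7; P3→Z gives 10>4]
(D,P,X): not NE [P2→R gives 8>0; P3→Y gives 8>7]
(D,P,Y): not NE [P2→R gives 7>5]
(D,P,Z): not NE [P1→A gives 10>3; P3→Y gives 8>0]
(D,P,W): not NE [P3→Y gives 8>6]
(D,Q,X): not NE [P1→C gives 9>6; P2→R gives 8>0; P3→Z gives 9>5]
(D,Q,Y): not NE [P2→R gives 7>0; P3→Z gives 9>6]
(D,Q,Z): not NE [P2→P gives 10>9]
(D,Q,W): not NE [P2→P gives 5>0; P3→Z gives 9>3]
(D,R,X): not NE [P3→Y gives 7>0]
(D,R,Y): not NE [P1→C gives 9>3]
(D,R,Z): not NE [P1→C gives 10>9; P2→P gives 10>2; P3→Y gives 7>5]
(D,R,W): not NE [P1→B gives 9>0; P2→P gives 5>4; P3→Y gives 7>0]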